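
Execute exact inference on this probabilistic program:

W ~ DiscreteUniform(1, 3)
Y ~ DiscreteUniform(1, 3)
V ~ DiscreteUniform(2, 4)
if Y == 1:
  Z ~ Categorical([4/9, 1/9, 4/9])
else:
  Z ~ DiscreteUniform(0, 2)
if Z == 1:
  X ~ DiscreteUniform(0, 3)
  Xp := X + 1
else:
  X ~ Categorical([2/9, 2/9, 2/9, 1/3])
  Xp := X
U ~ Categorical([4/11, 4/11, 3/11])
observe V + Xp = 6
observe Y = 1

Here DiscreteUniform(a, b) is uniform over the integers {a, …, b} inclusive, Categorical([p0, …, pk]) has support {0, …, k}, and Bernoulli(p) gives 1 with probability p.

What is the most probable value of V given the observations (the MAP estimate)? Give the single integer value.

Enumerate traces; 63 have nonzero weight after conditioning:
  (W=1, Y=1, V=2, Z=1, X=3, U=0) weight 1/2673
  (W=1, Y=1, V=2, Z=1, X=3, U=1) weight 1/2673
  (W=1, Y=1, V=2, Z=1, X=3, U=2) weight 1/3564
  (W=1, Y=1, V=3, Z=0, X=3, U=0) weight 16/8019
  (W=1, Y=1, V=3, Z=0, X=3, U=1) weight 16/8019
  (W=1, Y=1, V=3, Z=0, X=3, U=2) weight 4/2673
  (W=1, Y=1, V=3, Z=1, X=2, U=0) weight 1/2673
  (W=1, Y=1, V=3, Z=1, X=2, U=1) weight 1/2673
  (W=1, Y=1, V=4, Z=0, X=2, U=0) weight 32/24057
  … 54 more
Group by V:
  weight(V=2) = 1/324
  weight(V=3) = 35/972
  weight(V=4) = 73/2916
Total weight = 1/324 + 35/972 + 73/2916 = 187/2916
P(V=2 | obs) = 1/324 / 187/2916 = 9/187
P(V=3 | obs) = 35/972 / 187/2916 = 105/187
P(V=4 | obs) = 73/2916 / 187/2916 = 73/187
argmax = 3

argmax_v P(V = v | obs) = 3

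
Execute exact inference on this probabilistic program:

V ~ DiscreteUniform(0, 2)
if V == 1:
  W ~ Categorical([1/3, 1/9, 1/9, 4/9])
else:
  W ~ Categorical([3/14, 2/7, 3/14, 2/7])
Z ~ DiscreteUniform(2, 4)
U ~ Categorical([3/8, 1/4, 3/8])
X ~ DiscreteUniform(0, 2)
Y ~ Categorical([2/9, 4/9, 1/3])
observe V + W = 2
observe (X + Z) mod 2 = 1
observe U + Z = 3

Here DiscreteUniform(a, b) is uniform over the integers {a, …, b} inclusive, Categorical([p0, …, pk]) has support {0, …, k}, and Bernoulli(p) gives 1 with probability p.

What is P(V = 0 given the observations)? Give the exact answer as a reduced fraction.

Enumerate traces; 27 have nonzero weight after conditioning:
  (V=0, W=2, Z=2, U=1, X=1, Y=0) weight 1/2268
  (V=0, W=2, Z=2, U=1, X=1, Y=1) weight 1/1134
  (V=0, W=2, Z=2, U=1, X=1, Y=2) weight 1/1512
  (V=0, W=2, Z=3, U=0, X=0, Y=0) weight 1/1512
  (V=0, W=2, Z=3, U=0, X=0, Y=1) weight 1/756
  (V=0, W=2, Z=3, U=0, X=0, Y=2) weight 1/1008
  (V=0, W=2, Z=3, U=0, X=2, Y=0) weight 1/1512
  (V=0, W=2, Z=3, U=0, X=2, Y=1) weight 1/756
  (V=1, W=1, Z=2, U=1, X=1, Y=0) weight 1/4374
  (V=2, W=0, Z=2, U=1, X=1, Y=0) weight 1/2268
  … 17 more
Group by V:
  weight(V=0) = 1/126
  weight(V=1) = 1/243
  weight(V=2) = 1/126
Total weight = 1/126 + 1/243 + 1/126 = 34/1701
P(V=0 | obs) = 1/126 / 34/1701 = 27/68
P(V=1 | obs) = 1/243 / 34/1701 = 7/34
P(V=2 | obs) = 1/126 / 34/1701 = 27/68

P(V = 0 | obs) = 27/68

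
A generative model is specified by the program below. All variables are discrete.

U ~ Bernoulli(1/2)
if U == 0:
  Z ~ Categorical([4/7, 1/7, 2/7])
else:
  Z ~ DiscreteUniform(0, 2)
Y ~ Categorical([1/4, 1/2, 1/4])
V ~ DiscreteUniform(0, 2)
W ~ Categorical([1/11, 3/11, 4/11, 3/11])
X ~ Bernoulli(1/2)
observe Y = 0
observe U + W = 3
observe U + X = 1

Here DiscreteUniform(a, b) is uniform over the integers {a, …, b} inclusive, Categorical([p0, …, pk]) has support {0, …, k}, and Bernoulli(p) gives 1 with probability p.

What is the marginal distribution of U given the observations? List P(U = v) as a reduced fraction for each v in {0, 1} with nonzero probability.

P(U=0) = 3/7, P(U=1) = 4/7

Enumerate traces; 18 have nonzero weight after conditioning:
  (U=0, Z=0, Y=0, V=0, W=3, X=1) weight 1/308
  (U=0, Z=0, Y=0, V=1, W=3, X=1) weight 1/308
  (U=0, Z=0, Y=0, V=2, W=3, X=1) weight 1/308
  (U=0, Z=1, Y=0, V=0, W=3, X=1) weight 1/1232
  (U=0, Z=1, Y=0, V=1, W=3, X=1) weight 1/1232
  (U=0, Z=1, Y=0, V=2, W=3, X=1) weight 1/1232
  (U=0, Z=2, Y=0, V=0, W=3, X=1) weight 1/616
  (U=0, Z=2, Y=0, V=1, W=3, X=1) weight 1/616
  (U=1, Z=0, Y=0, V=0, W=2, X=0) weight 1/396
  … 9 more
Group by U:
  weight(U=0) = 3/176
  weight(U=1) = 1/44
Total weight = 3/176 + 1/44 = 7/176
P(U=0 | obs) = 3/176 / 7/176 = 3/7
P(U=1 | obs) = 1/44 / 7/176 = 4/7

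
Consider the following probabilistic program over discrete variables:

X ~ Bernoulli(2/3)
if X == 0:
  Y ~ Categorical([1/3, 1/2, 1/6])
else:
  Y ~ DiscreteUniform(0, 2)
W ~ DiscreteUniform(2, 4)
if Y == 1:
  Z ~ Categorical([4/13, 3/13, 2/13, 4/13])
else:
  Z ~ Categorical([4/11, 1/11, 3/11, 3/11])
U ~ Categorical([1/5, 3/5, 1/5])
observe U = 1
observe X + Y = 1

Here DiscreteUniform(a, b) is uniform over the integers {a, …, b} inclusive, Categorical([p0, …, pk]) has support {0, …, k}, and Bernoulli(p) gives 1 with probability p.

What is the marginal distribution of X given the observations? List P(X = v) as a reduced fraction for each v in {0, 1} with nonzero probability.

P(X=0) = 3/7, P(X=1) = 4/7

Enumerate traces; 24 have nonzero weight after conditioning:
  (X=0, Y=1, W=2, Z=0, U=1) weight 2/195
  (X=0, Y=1, W=2, Z=1, U=1) weight 1/130
  (X=0, Y=1, W=2, Z=2, U=1) weight 1/195
  (X=0, Y=1, W=2, Z=3, U=1) weight 2/195
  (X=0, Y=1, W=3, Z=0, U=1) weight 2/195
  (X=0, Y=1, W=3, Z=1, U=1) weight 1/130
  (X=0, Y=1, W=3, Z=2, U=1) weight 1/195
  (X=0, Y=1, W=3, Z=3, U=1) weight 2/195
  (X=1, Y=0, W=2, Z=0, U=1) weight 8/495
  … 15 more
Group by X:
  weight(X=0) = 1/10
  weight(X=1) = 2/15
Total weight = 1/10 + 2/15 = 7/30
P(X=0 | obs) = 1/10 / 7/30 = 3/7
P(X=1 | obs) = 2/15 / 7/30 = 4/7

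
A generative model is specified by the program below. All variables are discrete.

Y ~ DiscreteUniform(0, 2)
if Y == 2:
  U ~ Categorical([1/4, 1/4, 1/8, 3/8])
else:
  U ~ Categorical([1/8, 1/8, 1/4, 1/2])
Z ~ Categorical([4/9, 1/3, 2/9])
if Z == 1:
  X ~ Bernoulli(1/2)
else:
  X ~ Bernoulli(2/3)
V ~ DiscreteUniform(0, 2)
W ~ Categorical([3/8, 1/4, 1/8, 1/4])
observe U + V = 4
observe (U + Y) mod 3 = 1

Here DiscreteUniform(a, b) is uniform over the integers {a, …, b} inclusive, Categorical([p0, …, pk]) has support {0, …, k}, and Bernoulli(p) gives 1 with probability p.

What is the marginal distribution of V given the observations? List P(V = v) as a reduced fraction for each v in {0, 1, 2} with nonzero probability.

Enumerate traces; 48 have nonzero weight after conditioning:
  (Y=1, U=3, Z=0, X=0, V=1, W=0) weight 1/324
  (Y=1, U=3, Z=0, X=0, V=1, W=1) weight 1/486
  (Y=1, U=3, Z=0, X=0, V=1, W=2) weight 1/972
  (Y=1, U=3, Z=0, X=0, V=1, W=3) weight 1/486
  (Y=1, U=3, Z=0, X=1, V=1, W=0) weight 1/162
  (Y=1, U=3, Z=0, X=1, V=1, W=1) weight 1/243
  (Y=1, U=3, Z=0, X=1, V=1, W=2) weight 1/486
  (Y=1, U=3, Z=0, X=1, V=1, W=3) weight 1/243
  (Y=2, U=2, Z=0, X=0, V=2, W=0) weight 1/1296
  … 39 more
Group by V:
  weight(V=1) = 1/18
  weight(V=2) = 1/72
Total weight = 1/18 + 1/72 = 5/72
P(V=1 | obs) = 1/18 / 5/72 = 4/5
P(V=2 | obs) = 1/72 / 5/72 = 1/5

P(V=1) = 4/5, P(V=2) = 1/5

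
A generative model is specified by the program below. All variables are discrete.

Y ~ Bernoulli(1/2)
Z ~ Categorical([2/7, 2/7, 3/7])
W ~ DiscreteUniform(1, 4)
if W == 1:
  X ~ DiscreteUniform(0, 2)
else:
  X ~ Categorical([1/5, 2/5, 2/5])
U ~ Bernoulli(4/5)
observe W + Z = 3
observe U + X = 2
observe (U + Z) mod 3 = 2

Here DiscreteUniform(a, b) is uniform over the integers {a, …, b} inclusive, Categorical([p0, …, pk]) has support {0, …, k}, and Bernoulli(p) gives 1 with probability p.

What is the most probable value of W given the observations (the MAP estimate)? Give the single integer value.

Enumerate traces; 4 have nonzero weight after conditioning:
  (Y=0, Z=1, W=2, X=1, U=1) weight 2/175
  (Y=0, Z=2, W=1, X=2, U=0) weight 1/280
  (Y=1, Z=1, W=2, X=1, U=1) weight 2/175
  (Y=1, Z=2, W=1, X=2, U=0) weight 1/280
Group by W:
  weight(W=1) = 1/140
  weight(W=2) = 4/175
Total weight = 1/140 + 4/175 = 3/100
P(W=1 | obs) = 1/140 / 3/100 = 5/21
P(W=2 | obs) = 4/175 / 3/100 = 16/21
argmax = 2

argmax_v P(W = v | obs) = 2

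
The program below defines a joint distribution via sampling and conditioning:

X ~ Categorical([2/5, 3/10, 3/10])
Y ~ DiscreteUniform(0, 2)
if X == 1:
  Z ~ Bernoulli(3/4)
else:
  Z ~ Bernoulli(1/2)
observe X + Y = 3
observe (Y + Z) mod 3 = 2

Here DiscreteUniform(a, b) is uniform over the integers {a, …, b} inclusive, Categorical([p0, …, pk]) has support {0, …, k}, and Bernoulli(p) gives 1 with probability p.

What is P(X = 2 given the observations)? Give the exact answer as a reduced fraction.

Enumerate traces; 2 have nonzero weight after conditioning:
  (X=1, Y=2, Z=0) weight 1/40
  (X=2, Y=1, Z=1) weight 1/20
Group by X:
  weight(X=1) = 1/40
  weight(X=2) = 1/20
Total weight = 1/40 + 1/20 = 3/40
P(X=1 | obs) = 1/40 / 3/40 = 1/3
P(X=2 | obs) = 1/20 / 3/40 = 2/3

P(X = 2 | obs) = 2/3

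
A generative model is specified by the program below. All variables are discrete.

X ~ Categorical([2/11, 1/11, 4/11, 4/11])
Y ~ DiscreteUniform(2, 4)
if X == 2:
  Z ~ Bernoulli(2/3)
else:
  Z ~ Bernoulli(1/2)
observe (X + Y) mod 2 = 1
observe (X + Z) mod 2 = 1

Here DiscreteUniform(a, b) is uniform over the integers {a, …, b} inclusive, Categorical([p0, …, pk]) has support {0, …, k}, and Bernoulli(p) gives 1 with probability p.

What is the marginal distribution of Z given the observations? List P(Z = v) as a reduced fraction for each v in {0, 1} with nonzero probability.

Enumerate traces; 6 have nonzero weight after conditioning:
  (X=0, Y=3, Z=1) weight 1/33
  (X=1, Y=2, Z=0) weight 1/66
  (X=1, Y=4, Z=0) weight 1/66
  (X=2, Y=3, Z=1) weight 8/99
  (X=3, Y=2, Z=0) weight 2/33
  (X=3, Y=4, Z=0) weight 2/33
Group by Z:
  weight(Z=0) = 5/33
  weight(Z=1) = 1/9
Total weight = 5/33 + 1/9 = 26/99
P(Z=0 | obs) = 5/33 / 26/99 = 15/26
P(Z=1 | obs) = 1/9 / 26/99 = 11/26

P(Z=0) = 15/26, P(Z=1) = 11/26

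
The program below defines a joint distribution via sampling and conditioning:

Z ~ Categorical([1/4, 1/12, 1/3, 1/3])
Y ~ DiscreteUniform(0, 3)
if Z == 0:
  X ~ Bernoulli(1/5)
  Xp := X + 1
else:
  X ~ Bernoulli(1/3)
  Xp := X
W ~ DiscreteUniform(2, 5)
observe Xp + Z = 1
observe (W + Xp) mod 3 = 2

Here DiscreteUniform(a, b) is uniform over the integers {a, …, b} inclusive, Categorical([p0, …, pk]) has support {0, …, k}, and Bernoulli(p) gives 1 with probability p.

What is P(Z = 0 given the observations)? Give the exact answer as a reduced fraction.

P(Z = 0 | obs) = 9/14

Enumerate traces; 12 have nonzero weight after conditioning:
  (Z=0, Y=0, X=0, W=4) weight 1/80
  (Z=0, Y=1, X=0, W=4) weight 1/80
  (Z=0, Y=2, X=0, W=4) weight 1/80
  (Z=0, Y=3, X=0, W=4) weight 1/80
  (Z=1, Y=0, X=0, W=2) weight 1/288
  (Z=1, Y=0, X=0, W=5) weight 1/288
  (Z=1, Y=1, X=0, W=2) weight 1/288
  (Z=1, Y=1, X=0, W=5) weight 1/288
  … 4 more
Group by Z:
  weight(Z=0) = 1/20
  weight(Z=1) = 1/36
Total weight = 1/20 + 1/36 = 7/90
P(Z=0 | obs) = 1/20 / 7/90 = 9/14
P(Z=1 | obs) = 1/36 / 7/90 = 5/14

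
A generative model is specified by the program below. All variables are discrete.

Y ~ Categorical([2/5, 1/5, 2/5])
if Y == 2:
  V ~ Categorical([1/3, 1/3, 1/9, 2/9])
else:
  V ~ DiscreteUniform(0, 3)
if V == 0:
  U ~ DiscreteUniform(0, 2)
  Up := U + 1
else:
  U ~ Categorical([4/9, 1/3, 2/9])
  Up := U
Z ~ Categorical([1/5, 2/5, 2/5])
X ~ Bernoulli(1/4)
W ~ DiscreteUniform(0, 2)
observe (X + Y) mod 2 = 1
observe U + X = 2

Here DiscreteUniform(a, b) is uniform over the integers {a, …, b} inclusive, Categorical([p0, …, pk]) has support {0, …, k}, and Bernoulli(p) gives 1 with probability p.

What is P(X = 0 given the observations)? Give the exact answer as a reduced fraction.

P(X = 0 | obs) = 9/25

Enumerate traces; 108 have nonzero weight after conditioning:
  (Y=0, V=0, U=1, Z=0, X=1, W=0) weight 1/1800
  (Y=0, V=0, U=1, Z=0, X=1, W=1) weight 1/1800
  (Y=0, V=0, U=1, Z=0, X=1, W=2) weight 1/1800
  (Y=0, V=0, U=1, Z=1, X=1, W=0) weight 1/900
  (Y=0, V=0, U=1, Z=1, X=1, W=1) weight 1/900
  (Y=0, V=0, U=1, Z=1, X=1, W=2) weight 1/900
  (Y=0, V=0, U=1, Z=2, X=1, W=0) weight 1/900
  (Y=0, V=0, U=1, Z=2, X=1, W=1) weight 1/900
  (Y=1, V=0, U=2, Z=0, X=0, W=0) weight 1/1200
  … 99 more
Group by X:
  weight(X=0) = 3/80
  weight(X=1) = 1/15
Total weight = 3/80 + 1/15 = 5/48
P(X=0 | obs) = 3/80 / 5/48 = 9/25
P(X=1 | obs) = 1/15 / 5/48 = 16/25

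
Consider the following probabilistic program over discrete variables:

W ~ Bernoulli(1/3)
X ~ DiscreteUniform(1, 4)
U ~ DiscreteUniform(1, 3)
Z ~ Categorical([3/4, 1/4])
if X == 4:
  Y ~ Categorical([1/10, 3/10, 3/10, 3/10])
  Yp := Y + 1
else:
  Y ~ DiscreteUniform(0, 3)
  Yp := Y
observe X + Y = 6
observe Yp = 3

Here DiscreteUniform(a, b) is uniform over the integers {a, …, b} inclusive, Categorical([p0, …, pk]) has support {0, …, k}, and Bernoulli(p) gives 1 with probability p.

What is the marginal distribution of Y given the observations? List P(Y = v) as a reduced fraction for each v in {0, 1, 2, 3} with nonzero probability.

P(Y=2) = 6/11, P(Y=3) = 5/11

Enumerate traces; 24 have nonzero weight after conditioning:
  (W=0, X=3, U=1, Z=0, Y=3) weight 1/96
  (W=0, X=3, U=1, Z=1, Y=3) weight 1/288
  (W=0, X=3, U=2, Z=0, Y=3) weight 1/96
  (W=0, X=3, U=2, Z=1, Y=3) weight 1/288
  (W=0, X=3, U=3, Z=0, Y=3) weight 1/96
  (W=0, X=3, U=3, Z=1, Y=3) weight 1/288
  (W=0, X=4, U=1, Z=0, Y=2) weight 1/80
  (W=0, X=4, U=1, Z=1, Y=2) weight 1/240
  … 16 more
Group by Y:
  weight(Y=2) = 3/40
  weight(Y=3) = 1/16
Total weight = 3/40 + 1/16 = 11/80
P(Y=2 | obs) = 3/40 / 11/80 = 6/11
P(Y=3 | obs) = 1/16 / 11/80 = 5/11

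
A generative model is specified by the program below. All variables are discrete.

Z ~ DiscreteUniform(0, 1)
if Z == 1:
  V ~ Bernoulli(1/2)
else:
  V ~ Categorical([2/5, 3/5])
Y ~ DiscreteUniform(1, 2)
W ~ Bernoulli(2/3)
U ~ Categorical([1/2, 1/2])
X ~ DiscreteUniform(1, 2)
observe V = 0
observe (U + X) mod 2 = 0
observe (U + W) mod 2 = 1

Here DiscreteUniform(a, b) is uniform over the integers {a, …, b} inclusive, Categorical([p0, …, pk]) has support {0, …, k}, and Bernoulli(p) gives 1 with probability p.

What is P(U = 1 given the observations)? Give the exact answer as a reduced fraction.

Enumerate traces; 8 have nonzero weight after conditioning:
  (Z=0, V=0, Y=1, W=0, U=1, X=1) weight 1/120
  (Z=0, V=0, Y=1, W=1, U=0, X=2) weight 1/60
  (Z=0, V=0, Y=2, W=0, U=1, X=1) weight 1/120
  (Z=0, V=0, Y=2, W=1, U=0, X=2) weight 1/60
  (Z=1, V=0, Y=1, W=0, U=1, X=1) weight 1/96
  (Z=1, V=0, Y=1, W=1, U=0, X=2) weight 1/48
  (Z=1, V=0, Y=2, W=0, U=1, X=1) weight 1/96
  (Z=1, V=0, Y=2, W=1, U=0, X=2) weight 1/48
Group by U:
  weight(U=0) = 3/40
  weight(U=1) = 3/80
Total weight = 3/40 + 3/80 = 9/80
P(U=0 | obs) = 3/40 / 9/80 = 2/3
P(U=1 | obs) = 3/80 / 9/80 = 1/3

P(U = 1 | obs) = 1/3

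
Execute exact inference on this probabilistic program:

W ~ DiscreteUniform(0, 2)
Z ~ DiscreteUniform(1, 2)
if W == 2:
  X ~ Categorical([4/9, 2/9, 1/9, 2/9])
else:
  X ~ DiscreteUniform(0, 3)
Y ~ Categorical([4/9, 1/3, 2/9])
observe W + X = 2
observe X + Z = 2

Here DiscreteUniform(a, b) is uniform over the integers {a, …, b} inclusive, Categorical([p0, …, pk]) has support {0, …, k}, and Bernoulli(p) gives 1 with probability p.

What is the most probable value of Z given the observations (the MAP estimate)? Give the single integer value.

argmax_v P(Z = v | obs) = 2

Enumerate traces; 6 have nonzero weight after conditioning:
  (W=1, Z=1, X=1, Y=0) weight 1/54
  (W=1, Z=1, X=1, Y=1) weight 1/72
  (W=1, Z=1, X=1, Y=2) weight 1/108
  (W=2, Z=2, X=0, Y=0) weight 8/243
  (W=2, Z=2, X=0, Y=1) weight 2/81
  (W=2, Z=2, X=0, Y=2) weight 4/243
Group by Z:
  weight(Z=1) = 1/24
  weight(Z=2) = 2/27
Total weight = 1/24 + 2/27 = 25/216
P(Z=1 | obs) = 1/24 / 25/216 = 9/25
P(Z=2 | obs) = 2/27 / 25/216 = 16/25
argmax = 2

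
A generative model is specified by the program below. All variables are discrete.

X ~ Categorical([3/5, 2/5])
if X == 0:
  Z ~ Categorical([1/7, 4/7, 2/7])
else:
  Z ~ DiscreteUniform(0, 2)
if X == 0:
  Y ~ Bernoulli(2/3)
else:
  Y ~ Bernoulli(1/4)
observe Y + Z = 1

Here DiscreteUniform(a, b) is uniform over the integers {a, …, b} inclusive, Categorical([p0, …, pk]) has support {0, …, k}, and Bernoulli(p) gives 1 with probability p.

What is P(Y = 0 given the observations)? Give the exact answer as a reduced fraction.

Enumerate traces; 4 have nonzero weight after conditioning:
  (X=0, Z=0, Y=1) weight 2/35
  (X=0, Z=1, Y=0) weight 4/35
  (X=1, Z=0, Y=1) weight 1/30
  (X=1, Z=1, Y=0) weight 1/10
Group by Y:
  weight(Y=0) = 3/14
  weight(Y=1) = 19/210
Total weight = 3/14 + 19/210 = 32/105
P(Y=0 | obs) = 3/14 / 32/105 = 45/64
P(Y=1 | obs) = 19/210 / 32/105 = 19/64

P(Y = 0 | obs) = 45/64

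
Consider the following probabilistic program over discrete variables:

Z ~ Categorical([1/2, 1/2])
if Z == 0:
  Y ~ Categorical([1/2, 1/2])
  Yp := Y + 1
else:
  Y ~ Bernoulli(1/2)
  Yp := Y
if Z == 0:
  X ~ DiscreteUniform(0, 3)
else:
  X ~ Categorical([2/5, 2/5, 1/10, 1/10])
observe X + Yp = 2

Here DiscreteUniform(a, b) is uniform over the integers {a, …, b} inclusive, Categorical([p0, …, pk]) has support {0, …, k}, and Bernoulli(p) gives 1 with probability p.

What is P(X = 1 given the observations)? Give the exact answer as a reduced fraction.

Enumerate traces; 4 have nonzero weight after conditioning:
  (Z=0, Y=0, X=1) weight 1/16
  (Z=0, Y=1, X=0) weight 1/16
  (Z=1, Y=0, X=2) weight 1/40
  (Z=1, Y=1, X=1) weight 1/10
Group by X:
  weight(X=0) = 1/16
  weight(X=1) = 13/80
  weight(X=2) = 1/40
Total weight = 1/16 + 13/80 + 1/40 = 1/4
P(X=0 | obs) = 1/16 / 1/4 = 1/4
P(X=1 | obs) = 13/80 / 1/4 = 13/20
P(X=2 | obs) = 1/40 / 1/4 = 1/10

P(X = 1 | obs) = 13/20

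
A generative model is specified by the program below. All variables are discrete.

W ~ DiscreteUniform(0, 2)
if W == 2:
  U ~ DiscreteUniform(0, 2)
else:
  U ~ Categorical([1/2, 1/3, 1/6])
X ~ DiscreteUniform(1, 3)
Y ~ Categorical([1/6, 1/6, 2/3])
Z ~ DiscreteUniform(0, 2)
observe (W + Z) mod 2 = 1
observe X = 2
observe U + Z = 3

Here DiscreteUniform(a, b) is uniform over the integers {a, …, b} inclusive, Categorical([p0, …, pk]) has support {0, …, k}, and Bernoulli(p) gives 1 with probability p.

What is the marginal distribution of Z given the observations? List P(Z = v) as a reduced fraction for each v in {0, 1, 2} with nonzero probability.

Enumerate traces; 9 have nonzero weight after conditioning:
  (W=0, U=2, X=2, Y=0, Z=1) weight 1/972
  (W=0, U=2, X=2, Y=1, Z=1) weight 1/972
  (W=0, U=2, X=2, Y=2, Z=1) weight 1/243
  (W=1, U=1, X=2, Y=0, Z=2) weight 1/486
  (W=1, U=1, X=2, Y=1, Z=2) weight 1/486
  (W=1, U=1, X=2, Y=2, Z=2) weight 2/243
  (W=2, U=2, X=2, Y=0, Z=1) weight 1/486
  (W=2, U=2, X=2, Y=1, Z=1) weight 1/486
  … 1 more
Group by Z:
  weight(Z=1) = 1/54
  weight(Z=2) = 1/81
Total weight = 1/54 + 1/81 = 5/162
P(Z=1 | obs) = 1/54 / 5/162 = 3/5
P(Z=2 | obs) = 1/81 / 5/162 = 2/5

P(Z=1) = 3/5, P(Z=2) = 2/5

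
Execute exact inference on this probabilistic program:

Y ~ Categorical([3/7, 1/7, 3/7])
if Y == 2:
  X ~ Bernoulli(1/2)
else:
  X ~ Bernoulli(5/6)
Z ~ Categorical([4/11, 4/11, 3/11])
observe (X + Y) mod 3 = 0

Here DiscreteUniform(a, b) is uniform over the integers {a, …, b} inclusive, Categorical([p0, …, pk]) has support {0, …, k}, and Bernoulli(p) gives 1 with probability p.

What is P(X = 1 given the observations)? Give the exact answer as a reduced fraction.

P(X = 1 | obs) = 3/4

Enumerate traces; 6 have nonzero weight after conditioning:
  (Y=0, X=0, Z=0) weight 2/77
  (Y=0, X=0, Z=1) weight 2/77
  (Y=0, X=0, Z=2) weight 3/154
  (Y=2, X=1, Z=0) weight 6/77
  (Y=2, X=1, Z=1) weight 6/77
  (Y=2, X=1, Z=2) weight 9/154
Group by X:
  weight(X=0) = 1/14
  weight(X=1) = 3/14
Total weight = 1/14 + 3/14 = 2/7
P(X=0 | obs) = 1/14 / 2/7 = 1/4
P(X=1 | obs) = 3/14 / 2/7 = 3/4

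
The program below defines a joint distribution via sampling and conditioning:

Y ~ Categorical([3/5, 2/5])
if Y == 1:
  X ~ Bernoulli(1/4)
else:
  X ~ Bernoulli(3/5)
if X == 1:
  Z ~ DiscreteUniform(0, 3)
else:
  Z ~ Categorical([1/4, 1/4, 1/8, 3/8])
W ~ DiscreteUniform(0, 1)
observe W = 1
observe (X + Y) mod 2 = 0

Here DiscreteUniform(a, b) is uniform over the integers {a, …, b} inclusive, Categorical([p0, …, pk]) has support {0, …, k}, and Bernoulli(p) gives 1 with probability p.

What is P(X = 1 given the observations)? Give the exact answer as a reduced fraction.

Enumerate traces; 8 have nonzero weight after conditioning:
  (Y=0, X=0, Z=0, W=1) weight 3/100
  (Y=0, X=0, Z=1, W=1) weight 3/100
  (Y=0, X=0, Z=2, W=1) weight 3/200
  (Y=0, X=0, Z=3, W=1) weight 9/200
  (Y=1, X=1, Z=0, W=1) weight 1/80
  (Y=1, X=1, Z=1, W=1) weight 1/80
  (Y=1, X=1, Z=2, W=1) weight 1/80
  (Y=1, X=1, Z=3, W=1) weight 1/80
Group by X:
  weight(X=0) = 3/25
  weight(X=1) = 1/20
Total weight = 3/25 + 1/20 = 17/100
P(X=0 | obs) = 3/25 / 17/100 = 12/17
P(X=1 | obs) = 1/20 / 17/100 = 5/17

P(X = 1 | obs) = 5/17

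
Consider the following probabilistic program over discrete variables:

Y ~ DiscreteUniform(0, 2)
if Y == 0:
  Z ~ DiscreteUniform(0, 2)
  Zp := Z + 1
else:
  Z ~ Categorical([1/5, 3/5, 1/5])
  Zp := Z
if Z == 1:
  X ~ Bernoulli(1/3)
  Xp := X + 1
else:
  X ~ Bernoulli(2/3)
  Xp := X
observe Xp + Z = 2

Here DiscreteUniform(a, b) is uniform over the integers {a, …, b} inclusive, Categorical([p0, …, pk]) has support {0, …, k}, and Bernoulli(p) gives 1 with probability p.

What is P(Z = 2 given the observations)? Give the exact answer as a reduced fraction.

P(Z = 2 | obs) = 11/57

Enumerate traces; 6 have nonzero weight after conditioning:
  (Y=0, Z=1, X=0) weight 2/27
  (Y=0, Z=2, X=0) weight 1/27
  (Y=1, Z=1, X=0) weight 2/15
  (Y=1, Z=2, X=0) weight 1/45
  (Y=2, Z=1, X=0) weight 2/15
  (Y=2, Z=2, X=0) weight 1/45
Group by Z:
  weight(Z=1) = 46/135
  weight(Z=2) = 11/135
Total weight = 46/135 + 11/135 = 19/45
P(Z=1 | obs) = 46/135 / 19/45 = 46/57
P(Z=2 | obs) = 11/135 / 19/45 = 11/57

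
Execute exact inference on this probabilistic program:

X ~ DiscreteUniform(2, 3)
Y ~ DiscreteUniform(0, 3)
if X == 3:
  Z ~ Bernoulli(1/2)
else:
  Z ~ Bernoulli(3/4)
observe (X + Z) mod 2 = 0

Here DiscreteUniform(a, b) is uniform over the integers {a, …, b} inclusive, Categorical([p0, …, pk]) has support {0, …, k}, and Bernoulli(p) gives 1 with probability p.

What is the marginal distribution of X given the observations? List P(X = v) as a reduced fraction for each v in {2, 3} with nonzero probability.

Enumerate traces; 8 have nonzero weight after conditioning:
  (X=2, Y=0, Z=0) weight 1/32
  (X=2, Y=1, Z=0) weight 1/32
  (X=2, Y=2, Z=0) weight 1/32
  (X=2, Y=3, Z=0) weight 1/32
  (X=3, Y=0, Z=1) weight 1/16
  (X=3, Y=1, Z=1) weight 1/16
  (X=3, Y=2, Z=1) weight 1/16
  (X=3, Y=3, Z=1) weight 1/16
Group by X:
  weight(X=2) = 1/8
  weight(X=3) = 1/4
Total weight = 1/8 + 1/4 = 3/8
P(X=2 | obs) = 1/8 / 3/8 = 1/3
P(X=3 | obs) = 1/4 / 3/8 = 2/3

P(X=2) = 1/3, P(X=3) = 2/3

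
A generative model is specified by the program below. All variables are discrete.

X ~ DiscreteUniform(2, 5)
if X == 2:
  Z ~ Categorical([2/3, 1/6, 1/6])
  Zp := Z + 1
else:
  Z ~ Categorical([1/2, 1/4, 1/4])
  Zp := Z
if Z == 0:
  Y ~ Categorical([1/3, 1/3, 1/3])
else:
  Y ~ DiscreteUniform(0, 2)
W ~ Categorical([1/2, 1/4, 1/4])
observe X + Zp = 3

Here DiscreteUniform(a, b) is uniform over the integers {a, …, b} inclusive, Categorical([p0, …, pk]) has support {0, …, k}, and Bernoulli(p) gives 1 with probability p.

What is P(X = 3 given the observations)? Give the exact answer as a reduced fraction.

P(X = 3 | obs) = 3/7

Enumerate traces; 18 have nonzero weight after conditioning:
  (X=2, Z=0, Y=0, W=0) weight 1/36
  (X=2, Z=0, Y=0, W=1) weight 1/72
  (X=2, Z=0, Y=0, W=2) weight 1/72
  (X=2, Z=0, Y=1, W=0) weight 1/36
  (X=2, Z=0, Y=1, W=1) weight 1/72
  (X=2, Z=0, Y=1, W=2) weight 1/72
  (X=2, Z=0, Y=2, W=0) weight 1/36
  (X=2, Z=0, Y=2, W=1) weight 1/72
  (X=3, Z=0, Y=0, W=0) weight 1/48
  … 9 more
Group by X:
  weight(X=2) = 1/6
  weight(X=3) = 1/8
Total weight = 1/6 + 1/8 = 7/24
P(X=2 | obs) = 1/6 / 7/24 = 4/7
P(X=3 | obs) = 1/8 / 7/24 = 3/7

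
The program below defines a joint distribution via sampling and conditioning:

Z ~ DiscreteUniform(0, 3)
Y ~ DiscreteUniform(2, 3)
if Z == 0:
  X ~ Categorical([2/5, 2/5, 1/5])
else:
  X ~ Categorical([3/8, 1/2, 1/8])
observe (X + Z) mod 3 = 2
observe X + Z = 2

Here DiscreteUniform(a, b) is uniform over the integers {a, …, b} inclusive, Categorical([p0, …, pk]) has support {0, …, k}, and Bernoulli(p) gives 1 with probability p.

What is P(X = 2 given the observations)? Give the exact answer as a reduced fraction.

P(X = 2 | obs) = 8/43

Enumerate traces; 6 have nonzero weight after conditioning:
  (Z=0, Y=2, X=2) weight 1/40
  (Z=0, Y=3, X=2) weight 1/40
  (Z=1, Y=2, X=1) weight 1/16
  (Z=1, Y=3, X=1) weight 1/16
  (Z=2, Y=2, X=0) weight 3/64
  (Z=2, Y=3, X=0) weight 3/64
Group by X:
  weight(X=0) = 3/32
  weight(X=1) = 1/8
  weight(X=2) = 1/20
Total weight = 3/32 + 1/8 + 1/20 = 43/160
P(X=0 | obs) = 3/32 / 43/160 = 15/43
P(X=1 | obs) = 1/8 / 43/160 = 20/43
P(X=2 | obs) = 1/20 / 43/160 = 8/43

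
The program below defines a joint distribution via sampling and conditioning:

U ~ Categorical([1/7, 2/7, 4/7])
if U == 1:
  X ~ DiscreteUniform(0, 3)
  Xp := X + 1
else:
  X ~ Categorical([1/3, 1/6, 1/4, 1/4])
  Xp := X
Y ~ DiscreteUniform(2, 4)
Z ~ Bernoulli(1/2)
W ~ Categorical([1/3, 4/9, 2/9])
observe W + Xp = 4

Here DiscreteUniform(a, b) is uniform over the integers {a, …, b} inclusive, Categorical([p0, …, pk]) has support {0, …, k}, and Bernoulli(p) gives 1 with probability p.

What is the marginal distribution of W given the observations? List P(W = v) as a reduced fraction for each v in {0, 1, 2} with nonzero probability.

Enumerate traces; 42 have nonzero weight after conditioning:
  (U=0, X=2, Y=2, Z=0, W=2) weight 1/756
  (U=0, X=2, Y=2, Z=1, W=2) weight 1/756
  (U=0, X=2, Y=3, Z=0, W=2) weight 1/756
  (U=0, X=2, Y=3, Z=1, W=2) weight 1/756
  (U=0, X=2, Y=4, Z=0, W=2) weight 1/756
  (U=0, X=2, Y=4, Z=1, W=2) weight 1/756
  (U=0, X=3, Y=2, Z=0, W=1) weight 1/378
  (U=0, X=3, Y=2, Z=1, W=1) weight 1/378
  (U=1, X=3, Y=2, Z=0, W=0) weight 1/252
  … 33 more
Group by W:
  weight(W=0) = 1/42
  weight(W=1) = 1/9
  weight(W=2) = 1/18
Total weight = 1/42 + 1/9 + 1/18 = 4/21
P(W=0 | obs) = 1/42 / 4/21 = 1/8
P(W=1 | obs) = 1/9 / 4/21 = 7/12
P(W=2 | obs) = 1/18 / 4/21 = 7/24

P(W=0) = 1/8, P(W=1) = 7/12, P(W=2) = 7/24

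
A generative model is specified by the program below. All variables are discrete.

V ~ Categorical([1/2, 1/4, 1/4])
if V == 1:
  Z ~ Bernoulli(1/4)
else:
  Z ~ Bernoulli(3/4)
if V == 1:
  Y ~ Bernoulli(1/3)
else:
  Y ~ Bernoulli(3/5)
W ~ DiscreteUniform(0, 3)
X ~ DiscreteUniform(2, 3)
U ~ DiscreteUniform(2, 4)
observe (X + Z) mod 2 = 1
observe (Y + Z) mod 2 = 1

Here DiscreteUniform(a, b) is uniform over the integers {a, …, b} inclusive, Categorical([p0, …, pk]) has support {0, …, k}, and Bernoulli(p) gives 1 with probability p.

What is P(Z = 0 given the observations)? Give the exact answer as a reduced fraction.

Enumerate traces; 72 have nonzero weight after conditioning:
  (V=0, Z=0, Y=1, W=0, X=3, U=2) weight 1/320
  (V=0, Z=0, Y=1, W=0, X=3, U=3) weight 1/320
  (V=0, Z=0, Y=1, W=0, X=3, U=4) weight 1/320
  (V=0, Z=0, Y=1, W=1, X=3, U=2) weight 1/320
  (V=0, Z=0, Y=1, W=1, X=3, U=3) weight 1/320
  (V=0, Z=0, Y=1, W=1, X=3, U=4) weight 1/320
  (V=0, Z=0, Y=1, W=2, X=3, U=2) weight 1/320
  (V=0, Z=0, Y=1, W=2, X=3, U=3) weight 1/320
  (V=0, Z=1, Y=0, W=0, X=2, U=2) weight 1/160
  … 63 more
Group by Z:
  weight(Z=0) = 7/80
  weight(Z=1) = 2/15
Total weight = 7/80 + 2/15 = 53/240
P(Z=0 | obs) = 7/80 / 53/240 = 21/53
P(Z=1 | obs) = 2/15 / 53/240 = 32/53

P(Z = 0 | obs) = 21/53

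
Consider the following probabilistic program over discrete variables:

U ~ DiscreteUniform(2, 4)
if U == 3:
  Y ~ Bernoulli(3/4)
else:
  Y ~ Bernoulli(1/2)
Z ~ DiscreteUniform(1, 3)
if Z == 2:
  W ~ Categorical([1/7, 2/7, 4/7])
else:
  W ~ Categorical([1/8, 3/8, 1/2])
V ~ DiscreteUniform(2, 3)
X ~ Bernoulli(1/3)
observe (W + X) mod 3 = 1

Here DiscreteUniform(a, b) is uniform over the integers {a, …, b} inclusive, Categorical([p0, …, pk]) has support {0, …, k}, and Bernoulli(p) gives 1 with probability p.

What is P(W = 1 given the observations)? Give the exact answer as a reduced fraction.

P(W = 1 | obs) = 58/69

Enumerate traces; 72 have nonzero weight after conditioning:
  (U=2, Y=0, Z=1, W=0, V=2, X=1) weight 1/864
  (U=2, Y=0, Z=1, W=0, V=3, X=1) weight 1/864
  (U=2, Y=0, Z=1, W=1, V=2, X=0) weight 1/144
  (U=2, Y=0, Z=1, W=1, V=3, X=0) weight 1/144
  (U=2, Y=0, Z=2, W=0, V=2, X=1) weight 1/756
  (U=2, Y=0, Z=2, W=0, V=3, X=1) weight 1/756
  (U=2, Y=0, Z=2, W=1, V=2, X=0) weight 1/189
  (U=2, Y=0, Z=2, W=1, V=3, X=0) weight 1/189
  … 64 more
Group by W:
  weight(W=0) = 11/252
  weight(W=1) = 29/126
Total weight = 11/252 + 29/126 = 23/84
P(W=0 | obs) = 11/252 / 23/84 = 11/69
P(W=1 | obs) = 29/126 / 23/84 = 58/69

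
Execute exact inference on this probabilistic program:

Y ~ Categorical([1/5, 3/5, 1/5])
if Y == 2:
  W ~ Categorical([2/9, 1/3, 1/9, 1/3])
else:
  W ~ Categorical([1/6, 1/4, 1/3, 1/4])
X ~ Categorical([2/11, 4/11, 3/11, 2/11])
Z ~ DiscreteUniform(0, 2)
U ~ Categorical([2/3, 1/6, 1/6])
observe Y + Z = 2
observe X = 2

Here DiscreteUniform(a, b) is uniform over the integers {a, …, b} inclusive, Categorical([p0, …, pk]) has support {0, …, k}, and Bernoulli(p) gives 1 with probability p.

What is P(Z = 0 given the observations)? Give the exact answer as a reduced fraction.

P(Z = 0 | obs) = 1/5

Enumerate traces; 36 have nonzero weight after conditioning:
  (Y=0, W=0, X=2, Z=2, U=0) weight 1/495
  (Y=0, W=0, X=2, Z=2, U=1) weight 1/1980
  (Y=0, W=0, X=2, Z=2, U=2) weight 1/1980
  (Y=0, W=1, X=2, Z=2, U=0) weight 1/330
  (Y=0, W=1, X=2, Z=2, U=1) weight 1/1320
  (Y=0, W=1, X=2, Z=2, U=2) weight 1/1320
  (Y=0, W=2, X=2, Z=2, U=0) weight 2/495
  (Y=0, W=2, X=2, Z=2, U=1) weight 1/990
  (Y=1, W=0, X=2, Z=1, U=0) weight 1/165
  (Y=2, W=0, X=2, Z=0, U=0) weight 4/1485
  … 26 more
Group by Z:
  weight(Z=0) = 1/55
  weight(Z=1) = 3/55
  weight(Z=2) = 1/55
Total weight = 1/55 + 3/55 + 1/55 = 1/11
P(Z=0 | obs) = 1/55 / 1/11 = 1/5
P(Z=1 | obs) = 3/55 / 1/11 = 3/5
P(Z=2 | obs) = 1/55 / 1/11 = 1/5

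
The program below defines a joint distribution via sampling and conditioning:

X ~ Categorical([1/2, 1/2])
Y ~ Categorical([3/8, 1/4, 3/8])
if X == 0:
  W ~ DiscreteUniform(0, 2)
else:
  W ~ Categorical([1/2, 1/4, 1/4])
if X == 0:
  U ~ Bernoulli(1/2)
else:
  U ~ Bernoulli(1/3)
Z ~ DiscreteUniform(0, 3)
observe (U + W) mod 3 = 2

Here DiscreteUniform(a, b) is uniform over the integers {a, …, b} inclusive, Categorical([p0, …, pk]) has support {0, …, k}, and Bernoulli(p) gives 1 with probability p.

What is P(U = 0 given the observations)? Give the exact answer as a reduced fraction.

P(U = 0 | obs) = 4/7

Enumerate traces; 48 have nonzero weight after conditioning:
  (X=0, Y=0, W=1, U=1, Z=0) weight 1/128
  (X=0, Y=0, W=1, U=1, Z=1) weight 1/128
  (X=0, Y=0, W=1, U=1, Z=2) weight 1/128
  (X=0, Y=0, W=1, U=1, Z=3) weight 1/128
  (X=0, Y=0, W=2, U=0, Z=0) weight 1/128
  (X=0, Y=0, W=2, U=0, Z=1) weight 1/128
  (X=0, Y=0, W=2, U=0, Z=2) weight 1/128
  (X=0, Y=0, W=2, U=0, Z=3) weight 1/128
  … 40 more
Group by U:
  weight(U=0) = 1/6
  weight(U=1) = 1/8
Total weight = 1/6 + 1/8 = 7/24
P(U=0 | obs) = 1/6 / 7/24 = 4/7
P(U=1 | obs) = 1/8 / 7/24 = 3/7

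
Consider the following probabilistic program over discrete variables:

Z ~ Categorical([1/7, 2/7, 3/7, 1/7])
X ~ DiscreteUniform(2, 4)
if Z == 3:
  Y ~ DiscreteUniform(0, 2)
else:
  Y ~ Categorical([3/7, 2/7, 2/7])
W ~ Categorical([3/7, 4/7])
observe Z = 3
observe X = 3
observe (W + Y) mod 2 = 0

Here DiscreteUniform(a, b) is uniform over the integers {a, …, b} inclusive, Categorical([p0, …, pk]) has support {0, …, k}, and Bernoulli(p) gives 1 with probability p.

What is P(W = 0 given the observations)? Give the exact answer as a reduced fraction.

P(W = 0 | obs) = 3/5

Enumerate traces; 3 have nonzero weight after conditioning:
  (Z=3, X=3, Y=0, W=0) weight 1/147
  (Z=3, X=3, Y=1, W=1) weight 4/441
  (Z=3, X=3, Y=2, W=0) weight 1/147
Group by W:
  weight(W=0) = 2/147
  weight(W=1) = 4/441
Total weight = 2/147 + 4/441 = 10/441
P(W=0 | obs) = 2/147 / 10/441 = 3/5
P(W=1 | obs) = 4/441 / 10/441 = 2/5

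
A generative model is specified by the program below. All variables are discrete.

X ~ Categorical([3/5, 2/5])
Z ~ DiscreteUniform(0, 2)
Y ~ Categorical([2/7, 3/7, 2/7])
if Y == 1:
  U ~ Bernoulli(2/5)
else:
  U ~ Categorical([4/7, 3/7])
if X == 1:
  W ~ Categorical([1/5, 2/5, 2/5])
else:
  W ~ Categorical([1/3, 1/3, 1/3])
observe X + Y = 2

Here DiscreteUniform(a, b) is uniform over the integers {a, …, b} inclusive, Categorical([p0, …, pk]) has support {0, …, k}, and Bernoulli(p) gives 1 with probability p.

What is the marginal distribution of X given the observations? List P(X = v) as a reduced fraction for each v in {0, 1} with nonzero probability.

P(X=0) = 1/2, P(X=1) = 1/2

Enumerate traces; 36 have nonzero weight after conditioning:
  (X=0, Z=0, Y=2, U=0, W=0) weight 8/735
  (X=0, Z=0, Y=2, U=0, W=1) weight 8/735
  (X=0, Z=0, Y=2, U=0, W=2) weight 8/735
  (X=0, Z=0, Y=2, U=1, W=0) weight 2/245
  (X=0, Z=0, Y=2, U=1, W=1) weight 2/245
  (X=0, Z=0, Y=2, U=1, W=2) weight 2/245
  (X=0, Z=1, Y=2, U=0, W=0) weight 8/735
  (X=0, Z=1, Y=2, U=0, W=1) weight 8/735
  (X=1, Z=0, Y=1, U=0, W=0) weight 6/875
  … 27 more
Group by X:
  weight(X=0) = 6/35
  weight(X=1) = 6/35
Total weight = 6/35 + 6/35 = 12/35
P(X=0 | obs) = 6/35 / 12/35 = 1/2
P(X=1 | obs) = 6/35 / 12/35 = 1/2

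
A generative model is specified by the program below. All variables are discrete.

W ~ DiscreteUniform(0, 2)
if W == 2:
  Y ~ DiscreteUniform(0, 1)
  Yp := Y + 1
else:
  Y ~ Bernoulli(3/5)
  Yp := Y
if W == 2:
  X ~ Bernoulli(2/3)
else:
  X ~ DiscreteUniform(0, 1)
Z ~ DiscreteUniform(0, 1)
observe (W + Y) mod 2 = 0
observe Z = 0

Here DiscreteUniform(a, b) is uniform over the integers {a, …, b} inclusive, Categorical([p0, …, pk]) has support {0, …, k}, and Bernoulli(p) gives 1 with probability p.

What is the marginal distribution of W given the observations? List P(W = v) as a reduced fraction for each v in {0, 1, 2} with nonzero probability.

P(W=0) = 4/15, P(W=1) = 2/5, P(W=2) = 1/3

Enumerate traces; 6 have nonzero weight after conditioning:
  (W=0, Y=0, X=0, Z=0) weight 1/30
  (W=0, Y=0, X=1, Z=0) weight 1/30
  (W=1, Y=1, X=0, Z=0) weight 1/20
  (W=1, Y=1, X=1, Z=0) weight 1/20
  (W=2, Y=0, X=0, Z=0) weight 1/36
  (W=2, Y=0, X=1, Z=0) weight 1/18
Group by W:
  weight(W=0) = 1/15
  weight(W=1) = 1/10
  weight(W=2) = 1/12
Total weight = 1/15 + 1/10 + 1/12 = 1/4
P(W=0 | obs) = 1/15 / 1/4 = 4/15
P(W=1 | obs) = 1/10 / 1/4 = 2/5
P(W=2 | obs) = 1/12 / 1/4 = 1/3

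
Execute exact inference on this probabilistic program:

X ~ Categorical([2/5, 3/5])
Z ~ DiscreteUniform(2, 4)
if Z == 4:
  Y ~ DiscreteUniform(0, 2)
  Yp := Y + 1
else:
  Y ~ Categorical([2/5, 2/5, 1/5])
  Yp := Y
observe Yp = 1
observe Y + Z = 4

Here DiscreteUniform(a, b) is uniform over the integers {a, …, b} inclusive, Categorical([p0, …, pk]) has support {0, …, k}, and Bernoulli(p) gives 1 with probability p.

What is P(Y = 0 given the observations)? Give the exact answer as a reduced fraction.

P(Y = 0 | obs) = 5/11

Enumerate traces; 4 have nonzero weight after conditioning:
  (X=0, Z=3, Y=1) weight 4/75
  (X=0, Z=4, Y=0) weight 2/45
  (X=1, Z=3, Y=1) weight 2/25
  (X=1, Z=4, Y=0) weight 1/15
Group by Y:
  weight(Y=0) = 1/9
  weight(Y=1) = 2/15
Total weight = 1/9 + 2/15 = 11/45
P(Y=0 | obs) = 1/9 / 11/45 = 5/11
P(Y=1 | obs) = 2/15 / 11/45 = 6/11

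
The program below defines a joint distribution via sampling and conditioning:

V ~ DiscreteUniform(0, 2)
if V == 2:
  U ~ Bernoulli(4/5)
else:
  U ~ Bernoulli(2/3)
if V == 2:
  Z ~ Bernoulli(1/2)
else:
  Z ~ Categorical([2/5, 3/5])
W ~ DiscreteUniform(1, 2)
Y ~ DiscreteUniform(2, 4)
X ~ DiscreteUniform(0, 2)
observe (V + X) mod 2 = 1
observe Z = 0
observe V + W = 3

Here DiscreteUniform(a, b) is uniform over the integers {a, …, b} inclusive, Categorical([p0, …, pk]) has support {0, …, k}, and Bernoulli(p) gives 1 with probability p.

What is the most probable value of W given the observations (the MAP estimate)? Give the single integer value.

Enumerate traces; 18 have nonzero weight after conditioning:
  (V=1, U=0, Z=0, W=2, Y=2, X=0) weight 1/405
  (V=1, U=0, Z=0, W=2, Y=2, X=2) weight 1/405
  (V=1, U=0, Z=0, W=2, Y=3, X=0) weight 1/405
  (V=1, U=0, Z=0, W=2, Y=3, X=2) weight 1/405
  (V=1, U=0, Z=0, W=2, Y=4, X=0) weight 1/405
  (V=1, U=0, Z=0, W=2, Y=4, X=2) weight 1/405
  (V=1, U=1, Z=0, W=2, Y=2, X=0) weight 2/405
  (V=1, U=1, Z=0, W=2, Y=2, X=2) weight 2/405
  (V=2, U=0, Z=0, W=1, Y=2, X=1) weight 1/540
  … 9 more
Group by W:
  weight(W=1) = 1/36
  weight(W=2) = 2/45
Total weight = 1/36 + 2/45 = 13/180
P(W=1 | obs) = 1/36 / 13/180 = 5/13
P(W=2 | obs) = 2/45 / 13/180 = 8/13
argmax = 2

argmax_v P(W = v | obs) = 2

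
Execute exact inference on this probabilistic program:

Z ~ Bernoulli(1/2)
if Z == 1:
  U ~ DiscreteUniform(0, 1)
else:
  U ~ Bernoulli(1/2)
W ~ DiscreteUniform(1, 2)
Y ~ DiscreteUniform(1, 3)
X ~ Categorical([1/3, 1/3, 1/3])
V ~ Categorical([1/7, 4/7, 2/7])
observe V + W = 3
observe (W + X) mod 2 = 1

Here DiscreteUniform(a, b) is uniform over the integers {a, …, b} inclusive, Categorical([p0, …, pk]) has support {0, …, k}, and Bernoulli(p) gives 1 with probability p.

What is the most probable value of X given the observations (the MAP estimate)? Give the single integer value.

Enumerate traces; 36 have nonzero weight after conditioning:
  (Z=0, U=0, W=1, Y=1, X=0, V=2) weight 1/252
  (Z=0, U=0, W=1, Y=1, X=2, V=2) weight 1/252
  (Z=0, U=0, W=1, Y=2, X=0, V=2) weight 1/252
  (Z=0, U=0, W=1, Y=2, X=2, V=2) weight 1/252
  (Z=0, U=0, W=1, Y=3, X=0, V=2) weight 1/252
  (Z=0, U=0, W=1, Y=3, X=2, V=2) weight 1/252
  (Z=0, U=0, W=2, Y=1, X=1, V=1) weight 1/126
  (Z=0, U=0, W=2, Y=2, X=1, V=1) weight 1/126
  … 28 more
Group by X:
  weight(X=0) = 1/21
  weight(X=1) = 2/21
  weight(X=2) = 1/21
Total weight = 1/21 + 2/21 + 1/21 = 4/21
P(X=0 | obs) = 1/21 / 4/21 = 1/4
P(X=1 | obs) = 2/21 / 4/21 = 1/2
P(X=2 | obs) = 1/21 / 4/21 = 1/4
argmax = 1

argmax_v P(X = v | obs) = 1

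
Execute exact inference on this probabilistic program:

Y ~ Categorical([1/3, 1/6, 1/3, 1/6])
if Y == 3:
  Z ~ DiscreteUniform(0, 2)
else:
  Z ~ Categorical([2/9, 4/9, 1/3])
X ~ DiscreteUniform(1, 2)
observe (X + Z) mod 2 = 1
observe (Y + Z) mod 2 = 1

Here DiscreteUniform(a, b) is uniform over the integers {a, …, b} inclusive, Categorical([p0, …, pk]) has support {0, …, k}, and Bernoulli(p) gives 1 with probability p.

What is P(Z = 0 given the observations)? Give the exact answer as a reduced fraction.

Enumerate traces; 6 have nonzero weight after conditioning:
  (Y=0, Z=1, X=2) weight 2/27
  (Y=1, Z=0, X=1) weight 1/54
  (Y=1, Z=2, X=1) weight 1/36
  (Y=2, Z=1, X=2) weight 2/27
  (Y=3, Z=0, X=1) weight 1/36
  (Y=3, Z=2, X=1) weight 1/36
Group by Z:
  weight(Z=0) = 5/108
  weight(Z=1) = 4/27
  weight(Z=2) = 1/18
Total weight = 5/108 + 4/27 + 1/18 = 1/4
P(Z=0 | obs) = 5/108 / 1/4 = 5/27
P(Z=1 | obs) = 4/27 / 1/4 = 16/27
P(Z=2 | obs) = 1/18 / 1/4 = 2/9

P(Z = 0 | obs) = 5/27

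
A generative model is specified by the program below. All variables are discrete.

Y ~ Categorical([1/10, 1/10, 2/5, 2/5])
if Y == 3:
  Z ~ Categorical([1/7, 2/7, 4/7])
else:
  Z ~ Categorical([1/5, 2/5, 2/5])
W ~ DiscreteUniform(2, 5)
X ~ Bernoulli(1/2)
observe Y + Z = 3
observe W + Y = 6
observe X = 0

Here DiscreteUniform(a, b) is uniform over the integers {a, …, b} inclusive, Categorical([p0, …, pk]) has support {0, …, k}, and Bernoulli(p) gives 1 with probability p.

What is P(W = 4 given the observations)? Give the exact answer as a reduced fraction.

P(W = 4 | obs) = 28/45

Enumerate traces; 3 have nonzero weight after conditioning:
  (Y=1, Z=2, W=5, X=0) weight 1/200
  (Y=2, Z=1, W=4, X=0) weight 1/50
  (Y=3, Z=0, W=3, X=0) weight 1/140
Group by W:
  weight(W=3) = 1/140
  weight(W=4) = 1/50
  weight(W=5) = 1/200
Total weight = 1/140 + 1/50 + 1/200 = 9/280
P(W=3 | obs) = 1/140 / 9/280 = 2/9
P(W=4 | obs) = 1/50 / 9/280 = 28/45
P(W=5 | obs) = 1/200 / 9/280 = 7/45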